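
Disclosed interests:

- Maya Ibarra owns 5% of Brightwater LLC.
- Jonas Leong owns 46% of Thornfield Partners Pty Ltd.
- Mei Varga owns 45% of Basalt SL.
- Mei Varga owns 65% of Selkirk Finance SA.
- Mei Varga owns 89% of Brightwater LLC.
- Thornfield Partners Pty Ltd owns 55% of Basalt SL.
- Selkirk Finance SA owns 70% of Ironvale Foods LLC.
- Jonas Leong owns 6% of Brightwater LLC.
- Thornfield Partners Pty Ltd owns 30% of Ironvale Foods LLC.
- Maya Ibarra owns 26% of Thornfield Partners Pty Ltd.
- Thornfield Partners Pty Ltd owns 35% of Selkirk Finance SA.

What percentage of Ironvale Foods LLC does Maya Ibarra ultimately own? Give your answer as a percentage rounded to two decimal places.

Maya reaches Ironvale along 2 paths.
Via Thornfield: 26% × 30% = 7.8%.
Via Thornfield → Selkirk: 26% × 35% × 70% = 6.37%.
Total: 7.8% + 6.37% = 14.17%.

14.17%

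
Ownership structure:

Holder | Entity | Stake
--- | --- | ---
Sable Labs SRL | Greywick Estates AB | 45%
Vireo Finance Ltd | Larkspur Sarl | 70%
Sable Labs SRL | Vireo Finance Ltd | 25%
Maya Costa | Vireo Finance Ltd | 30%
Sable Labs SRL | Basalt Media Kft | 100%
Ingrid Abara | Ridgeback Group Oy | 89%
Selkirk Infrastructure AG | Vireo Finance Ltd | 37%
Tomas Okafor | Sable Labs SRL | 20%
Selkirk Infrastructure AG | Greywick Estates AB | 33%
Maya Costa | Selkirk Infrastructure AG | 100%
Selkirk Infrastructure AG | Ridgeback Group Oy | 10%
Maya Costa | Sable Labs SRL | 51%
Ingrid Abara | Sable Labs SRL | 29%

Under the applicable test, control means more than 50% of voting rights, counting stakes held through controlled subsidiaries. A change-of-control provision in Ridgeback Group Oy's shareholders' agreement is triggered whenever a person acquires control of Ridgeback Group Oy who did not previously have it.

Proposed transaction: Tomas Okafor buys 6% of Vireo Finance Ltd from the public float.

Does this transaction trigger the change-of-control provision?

No

The purchase changes only Tomas's holdings, so Tomas is the only person who could newly come to control Ridgeback.
Tomas's largest direct stake is 20% in Sable, which does not meet the threshold, so Tomas controls no company.
Neither Tomas nor any entity Tomas controls holds any voting interest in Ridgeback.
So before the transaction, Tomas does not control Ridgeback.
After the purchase, Tomas holds 6% of Vireo directly.
Tomas's side now holds 6% of Vireo, not > 50%, so Tomas still does not control Vireo.
After the transaction, neither Tomas nor any entity Tomas controls holds a voting interest in Ridgeback, so Tomas still does not control it.
No new person acquires control, so the clause is not triggered.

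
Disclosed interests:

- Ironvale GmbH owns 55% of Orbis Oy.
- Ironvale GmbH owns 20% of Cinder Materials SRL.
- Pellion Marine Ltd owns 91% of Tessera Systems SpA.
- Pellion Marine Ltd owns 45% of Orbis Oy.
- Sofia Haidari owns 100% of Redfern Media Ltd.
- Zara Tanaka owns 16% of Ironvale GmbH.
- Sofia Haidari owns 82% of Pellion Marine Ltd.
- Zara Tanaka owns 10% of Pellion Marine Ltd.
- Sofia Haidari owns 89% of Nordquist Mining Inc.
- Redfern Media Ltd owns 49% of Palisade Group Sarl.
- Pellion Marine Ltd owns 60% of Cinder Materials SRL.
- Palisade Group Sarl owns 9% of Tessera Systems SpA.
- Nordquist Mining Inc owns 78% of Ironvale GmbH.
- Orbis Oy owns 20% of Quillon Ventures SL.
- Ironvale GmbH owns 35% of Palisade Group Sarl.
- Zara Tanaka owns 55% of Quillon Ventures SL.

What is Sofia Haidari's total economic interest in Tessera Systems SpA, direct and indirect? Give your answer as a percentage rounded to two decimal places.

Sofia reaches Tessera along 3 paths.
Via Pellion: 82% × 91% = 74.62%.
Via Redfern → Palisade: 100% × 49% × 9% = 4.41%.
Via Nordquist → Ironvale → Palisade: 89% × 78% × 35% × 9% = 2.18673%.
Total: 74.62% + 4.41% + 2.18673% = 81.21673%.
Rounded: 81.22%.

81.22%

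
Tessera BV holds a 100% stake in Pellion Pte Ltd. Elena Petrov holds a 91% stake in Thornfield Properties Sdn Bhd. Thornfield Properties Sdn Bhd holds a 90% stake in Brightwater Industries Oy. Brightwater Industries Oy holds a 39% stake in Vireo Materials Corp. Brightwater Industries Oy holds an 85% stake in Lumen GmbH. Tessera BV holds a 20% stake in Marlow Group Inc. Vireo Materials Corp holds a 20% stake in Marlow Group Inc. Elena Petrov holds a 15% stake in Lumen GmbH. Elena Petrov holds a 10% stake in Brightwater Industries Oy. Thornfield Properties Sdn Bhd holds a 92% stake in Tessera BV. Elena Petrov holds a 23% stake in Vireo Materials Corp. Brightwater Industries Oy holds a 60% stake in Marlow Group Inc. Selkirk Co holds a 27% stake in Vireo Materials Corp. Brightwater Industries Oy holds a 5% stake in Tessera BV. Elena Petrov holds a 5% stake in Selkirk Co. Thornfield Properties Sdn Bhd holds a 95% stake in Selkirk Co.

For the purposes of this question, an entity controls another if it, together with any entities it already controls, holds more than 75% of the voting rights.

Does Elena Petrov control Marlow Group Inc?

Elena holds 91% of Thornfield, so Elena controls Thornfield.
Elena and Thornfield together hold 10% + 90% = 100% of Brightwater, so Elena controls Brightwater.
Elena and Thornfield together hold 5% + 95% = 100% of Selkirk, so Elena controls Selkirk.
Brightwater and Selkirk and Elena together hold 39% + 27% + 23% = 89% of Vireo, so Elena controls Vireo.
Thornfield and Brightwater together hold 92% + 5% = 97% of Tessera, so Elena controls Tessera.
Brightwater and Tessera and Vireo together hold 60% + 20% + 20% = 100% of Marlow, so Elena controls Marlow.

Yes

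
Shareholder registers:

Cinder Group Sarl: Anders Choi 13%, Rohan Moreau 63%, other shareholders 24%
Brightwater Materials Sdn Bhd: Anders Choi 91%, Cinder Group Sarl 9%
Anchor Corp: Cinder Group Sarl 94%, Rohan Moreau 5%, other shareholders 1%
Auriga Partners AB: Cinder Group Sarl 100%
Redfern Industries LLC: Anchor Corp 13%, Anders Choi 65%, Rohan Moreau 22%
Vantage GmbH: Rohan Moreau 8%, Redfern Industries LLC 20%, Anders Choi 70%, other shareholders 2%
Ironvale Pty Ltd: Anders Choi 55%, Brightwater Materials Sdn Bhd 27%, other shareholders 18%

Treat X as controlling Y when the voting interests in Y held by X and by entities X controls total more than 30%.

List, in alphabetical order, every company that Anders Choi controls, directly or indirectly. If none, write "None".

Anders holds 91% of Brightwater, so Anders controls Brightwater.
Anders holds 65% of Redfern, so Anders controls Redfern.
Redfern and Anders together hold 20% + 70% = 90% of Vantage, so Anders controls Vantage.
Anders and Brightwater together hold 55% + 27% = 82% of Ironvale, so Anders controls Ironvale.
No other company's threshold is met.

Brightwater Materials Sdn Bhd, Ironvale Pty Ltd, Redfern Industries LLC, Vantage GmbH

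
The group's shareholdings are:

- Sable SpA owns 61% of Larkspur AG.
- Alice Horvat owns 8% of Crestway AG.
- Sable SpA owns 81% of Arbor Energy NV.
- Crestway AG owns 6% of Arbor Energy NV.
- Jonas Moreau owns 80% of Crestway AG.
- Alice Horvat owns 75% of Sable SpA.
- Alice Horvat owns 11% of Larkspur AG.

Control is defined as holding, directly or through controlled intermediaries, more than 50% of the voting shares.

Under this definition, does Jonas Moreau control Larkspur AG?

No

Jonas holds 80% of Crestway, so Jonas controls Crestway.
Neither Jonas nor any entity Jonas controls holds any voting interest in Larkspur.
So Jonas does not control Larkspur.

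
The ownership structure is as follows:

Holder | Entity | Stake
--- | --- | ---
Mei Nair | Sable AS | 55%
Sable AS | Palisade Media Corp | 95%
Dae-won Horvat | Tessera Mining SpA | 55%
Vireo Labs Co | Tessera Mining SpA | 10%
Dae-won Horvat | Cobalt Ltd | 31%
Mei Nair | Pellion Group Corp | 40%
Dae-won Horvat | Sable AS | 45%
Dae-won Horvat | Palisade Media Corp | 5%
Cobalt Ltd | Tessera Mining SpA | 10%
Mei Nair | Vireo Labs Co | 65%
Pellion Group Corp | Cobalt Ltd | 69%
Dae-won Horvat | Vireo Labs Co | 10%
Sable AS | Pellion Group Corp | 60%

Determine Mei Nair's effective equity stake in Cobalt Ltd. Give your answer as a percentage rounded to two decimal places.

50.37%

Mei reaches Cobalt along 2 paths.
Via Pellion: 40% × 69% = 27.6%.
Via Sable → Pellion: 55% × 60% × 69% = 22.77%.
Total: 27.6% + 22.77% = 50.37%.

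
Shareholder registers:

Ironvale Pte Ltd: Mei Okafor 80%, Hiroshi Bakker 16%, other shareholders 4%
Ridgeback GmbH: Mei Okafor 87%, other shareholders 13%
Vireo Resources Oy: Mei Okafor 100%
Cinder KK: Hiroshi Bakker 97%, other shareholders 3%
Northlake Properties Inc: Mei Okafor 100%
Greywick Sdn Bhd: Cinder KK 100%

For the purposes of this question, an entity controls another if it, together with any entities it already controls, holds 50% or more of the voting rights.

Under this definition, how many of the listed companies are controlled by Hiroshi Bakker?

2

Hiroshi holds 97% of Cinder, so Hiroshi controls Cinder.
Cinder holds 100% of Greywick, so Hiroshi controls Greywick.
No other company's threshold is met.
Hiroshi controls 2 companies.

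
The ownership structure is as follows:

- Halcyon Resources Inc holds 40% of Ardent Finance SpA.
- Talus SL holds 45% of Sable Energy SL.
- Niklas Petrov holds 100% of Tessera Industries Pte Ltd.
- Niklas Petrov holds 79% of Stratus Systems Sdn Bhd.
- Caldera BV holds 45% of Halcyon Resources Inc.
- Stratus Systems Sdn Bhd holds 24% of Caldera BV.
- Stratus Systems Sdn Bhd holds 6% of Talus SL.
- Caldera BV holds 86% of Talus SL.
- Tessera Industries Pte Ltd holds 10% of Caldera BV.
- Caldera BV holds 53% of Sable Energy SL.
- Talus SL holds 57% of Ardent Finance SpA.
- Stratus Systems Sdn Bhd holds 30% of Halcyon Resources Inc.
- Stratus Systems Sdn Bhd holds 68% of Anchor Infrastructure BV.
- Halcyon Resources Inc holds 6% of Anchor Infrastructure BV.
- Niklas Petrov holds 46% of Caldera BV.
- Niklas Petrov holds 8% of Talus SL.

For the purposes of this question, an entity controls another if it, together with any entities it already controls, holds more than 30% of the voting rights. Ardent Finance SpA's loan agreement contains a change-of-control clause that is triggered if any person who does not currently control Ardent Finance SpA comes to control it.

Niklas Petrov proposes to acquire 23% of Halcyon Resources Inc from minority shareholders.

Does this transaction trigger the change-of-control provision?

No

The purchase changes only Niklas's holdings, so Niklas is the only person who could newly come to control Ardent.
Niklas holds 79% of Stratus, so Niklas controls Stratus.
Niklas holds 100% of Tessera, so Niklas controls Tessera.
Niklas and Stratus and Tessera together hold 46% + 24% + 10% = 80% of Caldera, so Niklas controls Caldera.
Stratus and Caldera together hold 30% + 45% = 75% of Halcyon, so Niklas controls Halcyon.
Niklas and Stratus and Caldera together hold 8% + 6% + 86% = 100% of Talus, so Niklas controls Talus.
Talus and Halcyon together hold 57% + 40% = 97% of Ardent, so Niklas controls Ardent.
So Niklas already controls Ardent before the transaction.
After the purchase, Niklas holds 23% of Halcyon directly.
Niklas controlled Ardent already, so this is not a new person acquiring control; every other person's position is unchanged or reduced.
No new person acquires control, so the clause is not triggered.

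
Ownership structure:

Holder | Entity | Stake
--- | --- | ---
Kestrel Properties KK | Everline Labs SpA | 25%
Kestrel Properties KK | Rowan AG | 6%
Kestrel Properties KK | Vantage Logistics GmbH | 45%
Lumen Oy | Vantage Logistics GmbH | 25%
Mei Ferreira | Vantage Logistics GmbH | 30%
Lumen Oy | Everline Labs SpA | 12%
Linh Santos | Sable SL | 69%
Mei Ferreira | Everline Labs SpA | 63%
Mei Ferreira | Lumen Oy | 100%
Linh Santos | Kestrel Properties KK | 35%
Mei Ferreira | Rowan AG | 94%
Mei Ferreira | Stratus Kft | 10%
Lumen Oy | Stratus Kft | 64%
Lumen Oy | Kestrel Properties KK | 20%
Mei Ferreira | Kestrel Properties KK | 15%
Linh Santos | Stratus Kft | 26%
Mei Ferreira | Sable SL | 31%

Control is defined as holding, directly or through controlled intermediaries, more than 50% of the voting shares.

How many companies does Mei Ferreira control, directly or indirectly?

5

Mei holds 100% of Lumen, so Mei controls Lumen.
Lumen and Mei together hold 64% + 10% = 74% of Stratus, so Mei controls Stratus.
Mei and Lumen together hold 30% + 25% = 55% of Vantage, so Mei controls Vantage.
Mei holds 94% of Rowan, so Mei controls Rowan.
Mei and Lumen together hold 63% + 12% = 75% of Everline, so Mei controls Everline.
No other company's threshold is met.
Mei controls 5 companies.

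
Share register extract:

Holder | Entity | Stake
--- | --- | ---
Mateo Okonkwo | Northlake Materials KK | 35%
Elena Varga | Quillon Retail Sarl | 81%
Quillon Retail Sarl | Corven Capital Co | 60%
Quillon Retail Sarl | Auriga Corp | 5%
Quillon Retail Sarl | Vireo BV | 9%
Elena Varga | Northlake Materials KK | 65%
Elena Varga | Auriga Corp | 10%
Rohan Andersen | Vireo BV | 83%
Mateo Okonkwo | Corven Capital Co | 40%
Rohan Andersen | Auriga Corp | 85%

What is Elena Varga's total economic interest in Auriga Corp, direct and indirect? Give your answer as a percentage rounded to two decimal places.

Elena reaches Auriga along 2 paths.
Via Quillon: 81% × 5% = 4.05%.
Direct stake: 10% = 10%.
Total: 4.05% + 10% = 14.05%.

14.05%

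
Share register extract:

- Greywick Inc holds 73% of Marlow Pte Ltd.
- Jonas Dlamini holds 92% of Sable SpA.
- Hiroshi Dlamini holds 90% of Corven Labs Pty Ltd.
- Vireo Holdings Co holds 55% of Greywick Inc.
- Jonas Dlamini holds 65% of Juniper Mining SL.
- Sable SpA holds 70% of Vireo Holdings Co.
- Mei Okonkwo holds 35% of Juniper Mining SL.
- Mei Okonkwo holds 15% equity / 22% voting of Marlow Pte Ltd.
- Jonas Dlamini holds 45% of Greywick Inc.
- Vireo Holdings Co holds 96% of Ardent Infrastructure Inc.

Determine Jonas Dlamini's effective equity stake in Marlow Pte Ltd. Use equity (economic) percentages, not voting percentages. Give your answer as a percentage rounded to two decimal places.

58.71%

Jonas reaches Marlow along 2 paths.
Via Sable → Vireo → Greywick: 92% × 70% × 55% × 73% = 25.8566%.
Via Greywick: 45% × 73% = 32.85%.
Total: 25.8566% + 32.85% = 58.7066%.
Rounded: 58.71%.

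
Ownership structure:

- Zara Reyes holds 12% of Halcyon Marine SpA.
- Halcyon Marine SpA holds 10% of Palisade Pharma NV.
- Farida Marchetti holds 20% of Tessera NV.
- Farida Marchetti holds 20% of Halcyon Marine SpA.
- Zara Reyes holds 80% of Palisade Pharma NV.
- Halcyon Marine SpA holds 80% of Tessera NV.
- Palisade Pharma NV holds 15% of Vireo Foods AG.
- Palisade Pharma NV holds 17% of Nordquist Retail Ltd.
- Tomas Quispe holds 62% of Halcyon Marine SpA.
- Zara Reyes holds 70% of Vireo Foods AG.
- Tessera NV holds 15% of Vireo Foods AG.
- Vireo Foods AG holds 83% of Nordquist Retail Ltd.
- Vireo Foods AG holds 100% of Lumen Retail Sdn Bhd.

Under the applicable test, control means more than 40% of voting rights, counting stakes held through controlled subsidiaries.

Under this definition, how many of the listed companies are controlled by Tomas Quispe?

2

Tomas holds 62% of Halcyon, so Tomas controls Halcyon.
Halcyon holds 80% of Tessera, so Tomas controls Tessera.
No other company's threshold is met.
Tomas controls 2 companies.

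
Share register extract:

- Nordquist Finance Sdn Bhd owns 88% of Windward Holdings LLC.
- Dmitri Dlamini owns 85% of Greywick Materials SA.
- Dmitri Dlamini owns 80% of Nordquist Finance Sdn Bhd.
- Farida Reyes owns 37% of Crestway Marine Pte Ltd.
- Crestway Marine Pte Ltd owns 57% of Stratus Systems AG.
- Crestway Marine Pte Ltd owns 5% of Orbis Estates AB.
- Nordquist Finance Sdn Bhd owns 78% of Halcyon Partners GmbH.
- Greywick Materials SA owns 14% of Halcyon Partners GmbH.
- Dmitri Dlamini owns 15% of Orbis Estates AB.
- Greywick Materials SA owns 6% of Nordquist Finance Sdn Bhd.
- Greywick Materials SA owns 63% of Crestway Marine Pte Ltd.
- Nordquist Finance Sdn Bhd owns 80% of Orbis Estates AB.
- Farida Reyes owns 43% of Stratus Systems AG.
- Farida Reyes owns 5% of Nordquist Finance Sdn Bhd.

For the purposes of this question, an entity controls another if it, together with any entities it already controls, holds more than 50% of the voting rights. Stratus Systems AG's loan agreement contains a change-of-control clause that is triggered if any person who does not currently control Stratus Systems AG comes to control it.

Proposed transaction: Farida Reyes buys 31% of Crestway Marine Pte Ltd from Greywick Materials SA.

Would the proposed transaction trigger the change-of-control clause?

Yes

The purchase adds only to Farida's holdings (Greywick's stake shrinks), so Farida is the only person who could newly come to control Stratus.
Farida's largest direct stake is 43% in Stratus, which does not meet the threshold, so Farida controls no company.
In Stratus, Farida's side holds only 43%, not > 50%.
So before the transaction, Farida does not control Stratus.
After the purchase, Farida's direct stake in Crestway rises to 37% + 31% = 68%, and Greywick's stake falls to 32%.
Farida holds 68% of Crestway, so Farida controls Crestway.
Farida and Crestway together hold 43% + 57% = 100% of Stratus, so Farida controls Stratus.
Farida did not control Stratus before and does after, so the clause is triggered.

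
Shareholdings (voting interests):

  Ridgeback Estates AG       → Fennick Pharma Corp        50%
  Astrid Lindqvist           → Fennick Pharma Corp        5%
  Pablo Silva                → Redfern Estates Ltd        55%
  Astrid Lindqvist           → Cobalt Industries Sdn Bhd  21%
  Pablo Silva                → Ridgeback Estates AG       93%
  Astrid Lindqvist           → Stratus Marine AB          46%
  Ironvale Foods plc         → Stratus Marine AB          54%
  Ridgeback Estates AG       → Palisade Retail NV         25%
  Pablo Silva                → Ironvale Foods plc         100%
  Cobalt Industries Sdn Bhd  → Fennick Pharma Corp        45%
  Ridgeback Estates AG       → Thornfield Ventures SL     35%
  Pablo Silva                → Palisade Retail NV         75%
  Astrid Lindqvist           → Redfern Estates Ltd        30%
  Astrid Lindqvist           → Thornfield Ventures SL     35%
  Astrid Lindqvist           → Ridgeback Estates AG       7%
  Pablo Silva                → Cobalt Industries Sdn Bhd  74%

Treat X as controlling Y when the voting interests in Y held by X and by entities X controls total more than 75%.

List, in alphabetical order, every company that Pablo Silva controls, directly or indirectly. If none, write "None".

Pablo holds 93% of Ridgeback, so Pablo controls Ridgeback.
Pablo and Ridgeback together hold 75% + 25% = 100% of Palisade, so Pablo controls Palisade.
Pablo holds 100% of Ironvale, so Pablo controls Ironvale.
No other company's threshold is met.

Ironvale Foods plc, Palisade Retail NV, Ridgeback Estates AG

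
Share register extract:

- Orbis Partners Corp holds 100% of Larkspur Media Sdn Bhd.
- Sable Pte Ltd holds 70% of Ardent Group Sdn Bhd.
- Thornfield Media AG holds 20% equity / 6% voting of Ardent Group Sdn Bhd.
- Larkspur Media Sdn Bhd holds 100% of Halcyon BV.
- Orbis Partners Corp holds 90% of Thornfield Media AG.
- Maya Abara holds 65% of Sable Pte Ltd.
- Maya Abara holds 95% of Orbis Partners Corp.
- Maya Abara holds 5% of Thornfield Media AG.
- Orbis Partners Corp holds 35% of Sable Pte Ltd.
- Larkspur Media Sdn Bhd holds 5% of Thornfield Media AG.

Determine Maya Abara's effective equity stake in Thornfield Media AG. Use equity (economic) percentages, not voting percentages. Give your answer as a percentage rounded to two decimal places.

Maya reaches Thornfield along 3 paths.
Via Orbis: 95% × 90% = 85.5%.
Direct stake: 5% = 5%.
Via Orbis → Larkspur: 95% × 100% × 5% = 4.75%.
Total: 85.5% + 5% + 4.75% = 95.25%.

95.25%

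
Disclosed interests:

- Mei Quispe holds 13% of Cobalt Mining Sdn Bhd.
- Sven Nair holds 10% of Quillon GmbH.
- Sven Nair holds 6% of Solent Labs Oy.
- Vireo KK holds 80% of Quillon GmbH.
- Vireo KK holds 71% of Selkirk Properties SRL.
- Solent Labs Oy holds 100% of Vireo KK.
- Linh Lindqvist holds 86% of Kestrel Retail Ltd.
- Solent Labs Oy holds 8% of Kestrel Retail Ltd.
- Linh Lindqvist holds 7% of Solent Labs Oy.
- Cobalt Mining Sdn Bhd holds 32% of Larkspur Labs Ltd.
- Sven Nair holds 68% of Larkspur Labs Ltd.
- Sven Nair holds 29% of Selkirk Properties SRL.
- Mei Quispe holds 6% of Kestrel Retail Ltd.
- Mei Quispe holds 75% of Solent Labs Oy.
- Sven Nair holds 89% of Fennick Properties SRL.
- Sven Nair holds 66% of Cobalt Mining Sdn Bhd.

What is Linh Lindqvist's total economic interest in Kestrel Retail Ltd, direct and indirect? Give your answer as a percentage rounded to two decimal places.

86.56%

Linh reaches Kestrel along 2 paths.
Direct stake: 86% = 86%.
Via Solent: 7% × 8% = 0.56%.
Total: 86% + 0.56% = 86.56%.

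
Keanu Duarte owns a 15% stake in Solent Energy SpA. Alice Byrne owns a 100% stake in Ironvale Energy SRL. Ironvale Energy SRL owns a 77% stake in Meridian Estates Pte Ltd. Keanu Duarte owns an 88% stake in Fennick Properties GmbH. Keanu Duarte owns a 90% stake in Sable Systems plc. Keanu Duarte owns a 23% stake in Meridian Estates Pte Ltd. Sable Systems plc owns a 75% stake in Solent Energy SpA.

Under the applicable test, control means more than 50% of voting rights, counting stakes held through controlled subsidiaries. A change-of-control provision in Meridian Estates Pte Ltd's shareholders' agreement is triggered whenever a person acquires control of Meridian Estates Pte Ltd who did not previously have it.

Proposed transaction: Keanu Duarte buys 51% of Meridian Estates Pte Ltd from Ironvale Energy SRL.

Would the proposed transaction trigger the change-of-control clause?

The purchase adds only to Keanu's holdings (Ironvale's stake shrinks), so Keanu is the only person who could newly come to control Meridian.
Keanu holds 90% of Sable, so Keanu controls Sable.
Keanu holds 88% of Fennick, so Keanu controls Fennick.
Sable and Keanu together hold 75% + 15% = 90% of Solent, so Keanu controls Solent.
In Meridian, Keanu's side holds only 23%, not > 50%.
So before the transaction, Keanu does not control Meridian.
After the purchase, Keanu's direct stake in Meridian rises to 23% + 51% = 74%, and Ironvale's stake falls to 26%.
Keanu holds 74% of Meridian, so Keanu controls Meridian.
Keanu did not control Meridian before and does after, so the clause is triggered.

Yes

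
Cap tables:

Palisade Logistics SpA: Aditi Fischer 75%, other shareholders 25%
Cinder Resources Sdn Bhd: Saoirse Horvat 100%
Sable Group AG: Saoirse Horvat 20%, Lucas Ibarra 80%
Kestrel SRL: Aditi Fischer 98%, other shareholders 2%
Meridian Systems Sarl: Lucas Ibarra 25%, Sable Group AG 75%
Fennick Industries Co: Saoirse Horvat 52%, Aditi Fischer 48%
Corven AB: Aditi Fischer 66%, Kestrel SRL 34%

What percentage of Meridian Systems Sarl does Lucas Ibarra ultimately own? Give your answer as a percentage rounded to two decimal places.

85.00%

Lucas reaches Meridian along 2 paths.
Direct stake: 25% = 25%.
Via Sable: 80% × 75% = 60%.
Total: 25% + 60% = 85%.
Rounded: 85.00%.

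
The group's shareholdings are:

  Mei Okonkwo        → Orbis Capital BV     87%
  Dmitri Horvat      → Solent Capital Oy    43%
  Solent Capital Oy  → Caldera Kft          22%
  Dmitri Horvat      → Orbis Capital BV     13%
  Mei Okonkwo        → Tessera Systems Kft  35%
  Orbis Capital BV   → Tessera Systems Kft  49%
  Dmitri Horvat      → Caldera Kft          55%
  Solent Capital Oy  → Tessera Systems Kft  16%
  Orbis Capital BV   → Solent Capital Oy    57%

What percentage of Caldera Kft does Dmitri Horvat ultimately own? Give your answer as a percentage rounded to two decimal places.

Dmitri reaches Caldera along 3 paths.
Via Solent: 43% × 22% = 9.46%.
Via Orbis → Solent: 13% × 57% × 22% = 1.6302%.
Direct stake: 55% = 55%.
Total: 9.46% + 1.6302% + 55% = 66.0902%.
Rounded: 66.09%.

66.09%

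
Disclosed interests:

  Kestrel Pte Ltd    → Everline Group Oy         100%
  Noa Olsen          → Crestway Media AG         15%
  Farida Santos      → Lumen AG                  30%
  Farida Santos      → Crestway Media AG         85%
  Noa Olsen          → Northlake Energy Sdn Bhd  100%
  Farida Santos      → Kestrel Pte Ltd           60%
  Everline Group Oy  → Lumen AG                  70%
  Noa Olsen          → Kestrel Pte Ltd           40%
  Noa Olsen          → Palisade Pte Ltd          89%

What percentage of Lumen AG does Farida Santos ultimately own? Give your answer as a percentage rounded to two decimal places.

Farida reaches Lumen along 2 paths.
Via Kestrel → Everline: 60% × 100% × 70% = 42%.
Direct stake: 30% = 30%.
Total: 42% + 30% = 72%.
Rounded: 72.00%.

72.00%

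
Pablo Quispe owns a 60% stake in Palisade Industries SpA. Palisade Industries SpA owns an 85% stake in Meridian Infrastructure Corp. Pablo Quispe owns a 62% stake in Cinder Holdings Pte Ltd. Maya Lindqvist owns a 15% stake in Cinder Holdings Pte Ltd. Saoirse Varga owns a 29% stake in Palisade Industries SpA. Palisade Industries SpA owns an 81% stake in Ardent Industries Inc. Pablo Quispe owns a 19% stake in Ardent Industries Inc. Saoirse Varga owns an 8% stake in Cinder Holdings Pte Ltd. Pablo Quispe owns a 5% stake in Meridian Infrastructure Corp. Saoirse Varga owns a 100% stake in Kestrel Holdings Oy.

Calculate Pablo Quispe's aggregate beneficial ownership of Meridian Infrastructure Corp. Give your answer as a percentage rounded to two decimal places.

56.00%

Pablo reaches Meridian along 2 paths.
Via Palisade: 60% × 85% = 51%.
Direct stake: 5% = 5%.
Total: 51% + 5% = 56%.
Rounded: 56.00%.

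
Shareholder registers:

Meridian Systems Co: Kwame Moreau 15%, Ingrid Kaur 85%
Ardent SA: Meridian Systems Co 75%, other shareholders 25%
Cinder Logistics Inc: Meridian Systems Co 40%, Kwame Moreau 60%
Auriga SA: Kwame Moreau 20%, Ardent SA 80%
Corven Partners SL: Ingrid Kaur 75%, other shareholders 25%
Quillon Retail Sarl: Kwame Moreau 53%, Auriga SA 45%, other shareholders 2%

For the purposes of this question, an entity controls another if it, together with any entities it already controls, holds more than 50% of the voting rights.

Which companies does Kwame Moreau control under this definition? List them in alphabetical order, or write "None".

Cinder Logistics Inc, Quillon Retail Sarl

Kwame holds 60% of Cinder, so Kwame controls Cinder.
Kwame holds 53% of Quillon, so Kwame controls Quillon.
No other company's threshold is met.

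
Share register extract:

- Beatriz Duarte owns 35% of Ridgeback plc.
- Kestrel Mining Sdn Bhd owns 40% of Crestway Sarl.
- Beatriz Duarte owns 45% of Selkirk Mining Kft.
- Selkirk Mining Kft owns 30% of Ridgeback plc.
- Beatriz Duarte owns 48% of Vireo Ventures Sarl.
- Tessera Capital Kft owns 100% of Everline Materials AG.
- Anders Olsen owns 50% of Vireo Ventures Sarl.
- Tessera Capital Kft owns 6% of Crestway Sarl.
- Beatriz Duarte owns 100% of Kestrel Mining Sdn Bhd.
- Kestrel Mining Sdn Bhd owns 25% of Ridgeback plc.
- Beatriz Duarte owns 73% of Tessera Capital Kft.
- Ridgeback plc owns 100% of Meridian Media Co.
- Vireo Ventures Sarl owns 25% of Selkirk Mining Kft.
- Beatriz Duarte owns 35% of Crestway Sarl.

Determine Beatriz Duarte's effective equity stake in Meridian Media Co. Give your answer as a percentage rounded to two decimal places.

Beatriz reaches Meridian along 4 paths.
Via Kestrel → Ridgeback: 100% × 25% × 100% = 25%.
Via Ridgeback: 35% × 100% = 35%.
Via Vireo → Selkirk → Ridgeback: 48% × 25% × 30% × 100% = 3.6%.
Via Selkirk → Ridgeback: 45% × 30% × 100% = 13.5%.
Total: 25% + 35% + 3.6% + 13.5% = 77.1%.
Rounded: 77.10%.

77.10%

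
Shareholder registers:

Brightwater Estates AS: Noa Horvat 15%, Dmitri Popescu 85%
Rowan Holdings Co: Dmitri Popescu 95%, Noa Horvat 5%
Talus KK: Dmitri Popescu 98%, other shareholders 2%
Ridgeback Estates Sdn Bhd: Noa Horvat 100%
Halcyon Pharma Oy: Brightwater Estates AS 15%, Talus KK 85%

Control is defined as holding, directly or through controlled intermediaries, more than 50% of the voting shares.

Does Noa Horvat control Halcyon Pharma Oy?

No

Noa holds 100% of Ridgeback, so Noa controls Ridgeback.
Neither Noa nor any entity Noa controls holds any voting interest in Halcyon.
So Noa does not control Halcyon.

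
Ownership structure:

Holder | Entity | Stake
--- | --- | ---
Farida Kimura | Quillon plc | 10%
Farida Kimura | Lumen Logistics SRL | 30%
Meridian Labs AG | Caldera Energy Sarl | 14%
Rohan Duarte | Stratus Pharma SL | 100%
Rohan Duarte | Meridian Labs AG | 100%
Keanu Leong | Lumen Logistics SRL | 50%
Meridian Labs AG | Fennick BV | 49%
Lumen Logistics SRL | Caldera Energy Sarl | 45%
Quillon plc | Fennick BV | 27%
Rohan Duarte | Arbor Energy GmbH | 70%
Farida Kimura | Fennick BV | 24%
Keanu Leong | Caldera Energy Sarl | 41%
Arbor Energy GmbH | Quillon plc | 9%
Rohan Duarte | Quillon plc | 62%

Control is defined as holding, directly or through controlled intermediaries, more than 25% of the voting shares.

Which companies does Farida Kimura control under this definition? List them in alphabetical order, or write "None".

Farida holds 30% of Lumen, so Farida controls Lumen.
Lumen holds 45% of Caldera, so Farida controls Caldera.
No other company's threshold is met.

Caldera Energy Sarl, Lumen Logistics SRL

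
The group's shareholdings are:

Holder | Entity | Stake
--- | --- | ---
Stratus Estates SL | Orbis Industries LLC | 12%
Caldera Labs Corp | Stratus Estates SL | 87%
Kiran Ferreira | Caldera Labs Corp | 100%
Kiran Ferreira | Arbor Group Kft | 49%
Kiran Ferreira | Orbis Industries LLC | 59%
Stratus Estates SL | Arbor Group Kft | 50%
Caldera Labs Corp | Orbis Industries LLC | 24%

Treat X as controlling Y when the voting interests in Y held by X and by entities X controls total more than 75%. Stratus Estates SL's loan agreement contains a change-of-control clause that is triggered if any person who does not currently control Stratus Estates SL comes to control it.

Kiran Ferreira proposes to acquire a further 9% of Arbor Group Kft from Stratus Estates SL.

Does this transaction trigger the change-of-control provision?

No

The purchase adds only to Kiran's holdings (Stratus's stake shrinks), so Kiran is the only person who could newly come to control Stratus.
Kiran holds 100% of Caldera, so Kiran controls Caldera.
Caldera holds 87% of Stratus, so Kiran controls Stratus.
So Kiran already controls Stratus before the transaction.
After the purchase, Kiran's direct stake in Arbor rises to 49% + 9% = 58%, and Stratus's stake falls to 41%.
Kiran controlled Stratus already, so this is not a new person acquiring control; every other person's position is unchanged or reduced.
No new person acquires control, so the clause is not triggered.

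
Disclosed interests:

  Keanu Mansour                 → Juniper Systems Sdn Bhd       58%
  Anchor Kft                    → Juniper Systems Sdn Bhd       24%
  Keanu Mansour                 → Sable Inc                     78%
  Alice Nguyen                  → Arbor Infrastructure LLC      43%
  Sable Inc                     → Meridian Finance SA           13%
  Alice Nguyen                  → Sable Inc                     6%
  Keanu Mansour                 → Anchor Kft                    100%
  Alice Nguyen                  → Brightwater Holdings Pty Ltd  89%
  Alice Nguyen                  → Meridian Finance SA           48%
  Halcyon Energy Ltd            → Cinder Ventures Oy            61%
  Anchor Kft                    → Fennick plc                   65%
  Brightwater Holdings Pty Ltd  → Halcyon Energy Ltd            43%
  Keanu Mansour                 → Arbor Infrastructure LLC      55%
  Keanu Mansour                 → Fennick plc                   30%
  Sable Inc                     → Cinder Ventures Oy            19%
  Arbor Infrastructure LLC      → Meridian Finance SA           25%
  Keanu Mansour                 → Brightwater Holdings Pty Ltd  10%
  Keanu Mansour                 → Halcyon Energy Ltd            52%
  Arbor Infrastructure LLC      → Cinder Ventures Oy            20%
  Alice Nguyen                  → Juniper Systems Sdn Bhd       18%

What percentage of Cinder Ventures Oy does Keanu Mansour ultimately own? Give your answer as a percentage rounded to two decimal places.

60.16%

Keanu reaches Cinder along 4 paths.
Via Brightwater → Halcyon: 10% × 43% × 61% = 2.623%.
Via Halcyon: 52% × 61% = 31.72%.
Via Sable: 78% × 19% = 14.82%.
Via Arbor: 55% × 20% = 11%.
Total: 2.623% + 31.72% + 14.82% + 11% = 60.163%.
Rounded: 60.16%.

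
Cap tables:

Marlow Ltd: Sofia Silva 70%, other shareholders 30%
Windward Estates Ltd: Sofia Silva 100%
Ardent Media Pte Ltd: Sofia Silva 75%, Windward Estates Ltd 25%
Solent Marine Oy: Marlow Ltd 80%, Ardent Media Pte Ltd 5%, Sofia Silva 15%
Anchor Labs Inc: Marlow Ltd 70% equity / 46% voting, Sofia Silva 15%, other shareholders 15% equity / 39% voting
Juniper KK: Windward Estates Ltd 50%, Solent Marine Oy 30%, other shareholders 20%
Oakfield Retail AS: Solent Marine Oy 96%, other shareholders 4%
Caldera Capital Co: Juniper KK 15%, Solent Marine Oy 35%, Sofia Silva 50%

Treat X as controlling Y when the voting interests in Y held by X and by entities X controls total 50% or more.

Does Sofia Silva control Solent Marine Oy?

Yes

Sofia holds 100% of Windward, so Sofia controls Windward.
Sofia and Windward together hold 75% + 25% = 100% of Ardent, so Sofia controls Ardent.
Sofia holds 70% of Marlow, so Sofia controls Marlow.
Marlow and Ardent and Sofia together hold 80% + 5% + 15% = 100% of Solent, so Sofia controls Solent.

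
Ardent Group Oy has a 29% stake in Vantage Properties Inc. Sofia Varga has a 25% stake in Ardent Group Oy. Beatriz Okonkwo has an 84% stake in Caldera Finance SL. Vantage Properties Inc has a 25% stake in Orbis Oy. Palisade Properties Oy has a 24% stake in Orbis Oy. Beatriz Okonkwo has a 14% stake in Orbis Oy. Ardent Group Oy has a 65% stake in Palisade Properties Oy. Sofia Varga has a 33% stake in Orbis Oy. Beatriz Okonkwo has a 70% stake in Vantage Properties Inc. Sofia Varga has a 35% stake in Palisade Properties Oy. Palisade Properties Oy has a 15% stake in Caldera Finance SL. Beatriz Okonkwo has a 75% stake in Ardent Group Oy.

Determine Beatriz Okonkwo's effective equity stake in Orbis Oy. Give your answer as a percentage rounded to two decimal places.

Beatriz reaches Orbis along 4 paths.
Direct stake: 14% = 14%.
Via Ardent → Vantage: 75% × 29% × 25% = 5.4375%.
Via Vantage: 70% × 25% = 17.5%.
Via Ardent → Palisade: 75% × 65% × 24% = 11.7%.
Total: 14% + 5.4375% + 17.5% + 11.7% = 48.6375%.
Rounded: 48.64%.

48.64%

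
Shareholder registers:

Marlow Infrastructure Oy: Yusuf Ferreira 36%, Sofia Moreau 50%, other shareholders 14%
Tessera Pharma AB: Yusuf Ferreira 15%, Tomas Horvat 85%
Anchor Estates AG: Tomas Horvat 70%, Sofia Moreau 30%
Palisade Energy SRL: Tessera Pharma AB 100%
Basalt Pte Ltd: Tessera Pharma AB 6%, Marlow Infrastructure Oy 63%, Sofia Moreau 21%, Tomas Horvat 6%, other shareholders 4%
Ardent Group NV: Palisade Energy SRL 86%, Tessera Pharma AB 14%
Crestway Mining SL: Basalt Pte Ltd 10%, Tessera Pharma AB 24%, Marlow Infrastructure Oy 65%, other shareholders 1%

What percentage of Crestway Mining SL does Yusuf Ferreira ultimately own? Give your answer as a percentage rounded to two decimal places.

Yusuf reaches Crestway along 4 paths.
Via Tessera → Basalt: 15% × 6% × 10% = 0.09%.
Via Marlow → Basalt: 36% × 63% × 10% = 2.268%.
Via Tessera: 15% × 24% = 3.6%.
Via Marlow: 36% × 65% = 23.4%.
Total: 0.09% + 2.268% + 3.6% + 23.4% = 29.358%.
Rounded: 29.36%.

29.36%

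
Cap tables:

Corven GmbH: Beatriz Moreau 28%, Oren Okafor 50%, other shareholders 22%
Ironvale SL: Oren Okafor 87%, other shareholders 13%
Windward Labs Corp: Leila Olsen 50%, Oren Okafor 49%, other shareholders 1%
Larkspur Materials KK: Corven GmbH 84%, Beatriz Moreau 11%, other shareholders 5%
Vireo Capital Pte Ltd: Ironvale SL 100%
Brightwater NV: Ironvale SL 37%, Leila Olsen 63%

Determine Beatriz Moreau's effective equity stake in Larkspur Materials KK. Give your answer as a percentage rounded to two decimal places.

34.52%

Beatriz reaches Larkspur along 2 paths.
Via Corven: 28% × 84% = 23.52%.
Direct stake: 11% = 11%.
Total: 23.52% + 11% = 34.52%.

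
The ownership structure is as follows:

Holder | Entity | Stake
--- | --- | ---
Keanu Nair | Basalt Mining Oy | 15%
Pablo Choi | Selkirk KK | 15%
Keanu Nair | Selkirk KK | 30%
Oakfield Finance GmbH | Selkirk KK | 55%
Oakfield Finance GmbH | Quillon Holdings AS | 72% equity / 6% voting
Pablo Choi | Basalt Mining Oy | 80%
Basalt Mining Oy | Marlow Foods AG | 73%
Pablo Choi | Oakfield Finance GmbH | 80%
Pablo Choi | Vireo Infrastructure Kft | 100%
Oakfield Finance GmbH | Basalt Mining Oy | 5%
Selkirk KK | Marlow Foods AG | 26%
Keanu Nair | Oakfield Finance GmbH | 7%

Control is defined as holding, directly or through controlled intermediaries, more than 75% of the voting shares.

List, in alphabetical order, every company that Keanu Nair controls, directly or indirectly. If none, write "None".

None

Keanu's largest direct stake is 30% in Selkirk, which does not meet the threshold.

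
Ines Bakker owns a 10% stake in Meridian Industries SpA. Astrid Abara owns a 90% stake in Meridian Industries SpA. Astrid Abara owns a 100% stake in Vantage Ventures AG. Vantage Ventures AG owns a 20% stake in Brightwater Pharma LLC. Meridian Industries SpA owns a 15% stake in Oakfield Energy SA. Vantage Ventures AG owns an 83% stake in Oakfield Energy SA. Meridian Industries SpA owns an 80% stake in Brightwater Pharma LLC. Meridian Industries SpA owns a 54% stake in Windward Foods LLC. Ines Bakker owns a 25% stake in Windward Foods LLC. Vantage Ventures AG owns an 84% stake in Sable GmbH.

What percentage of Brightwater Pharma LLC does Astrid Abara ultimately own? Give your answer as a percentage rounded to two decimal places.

92.00%

Astrid reaches Brightwater along 2 paths.
Via Vantage: 100% × 20% = 20%.
Via Meridian: 90% × 80% = 72%.
Total: 20% + 72% = 92%.
Rounded: 92.00%.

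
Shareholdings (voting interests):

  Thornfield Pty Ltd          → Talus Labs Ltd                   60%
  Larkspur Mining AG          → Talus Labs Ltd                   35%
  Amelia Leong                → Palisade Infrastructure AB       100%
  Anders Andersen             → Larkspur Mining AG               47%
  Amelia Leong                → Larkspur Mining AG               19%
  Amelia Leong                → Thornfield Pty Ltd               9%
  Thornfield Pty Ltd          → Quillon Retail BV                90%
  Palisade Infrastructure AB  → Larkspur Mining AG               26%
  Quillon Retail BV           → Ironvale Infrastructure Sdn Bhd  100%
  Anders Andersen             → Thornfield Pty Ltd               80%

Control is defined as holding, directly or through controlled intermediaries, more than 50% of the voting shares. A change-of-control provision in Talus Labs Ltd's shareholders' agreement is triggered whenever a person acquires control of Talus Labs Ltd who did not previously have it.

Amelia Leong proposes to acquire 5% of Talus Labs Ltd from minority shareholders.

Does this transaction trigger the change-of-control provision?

No

The purchase changes only Amelia's holdings, so Amelia is the only person who could newly come to control Talus.
Amelia holds 100% of Palisade, so Amelia controls Palisade.
Neither Amelia nor any entity Amelia controls holds any voting interest in Talus.
So before the transaction, Amelia does not control Talus.
After the purchase, Amelia holds 5% of Talus directly.
After the transaction, Amelia's side holds 5% of Talus, not > 50%, so Amelia still does not control Talus.
No new person acquires control, so the clause is not triggered.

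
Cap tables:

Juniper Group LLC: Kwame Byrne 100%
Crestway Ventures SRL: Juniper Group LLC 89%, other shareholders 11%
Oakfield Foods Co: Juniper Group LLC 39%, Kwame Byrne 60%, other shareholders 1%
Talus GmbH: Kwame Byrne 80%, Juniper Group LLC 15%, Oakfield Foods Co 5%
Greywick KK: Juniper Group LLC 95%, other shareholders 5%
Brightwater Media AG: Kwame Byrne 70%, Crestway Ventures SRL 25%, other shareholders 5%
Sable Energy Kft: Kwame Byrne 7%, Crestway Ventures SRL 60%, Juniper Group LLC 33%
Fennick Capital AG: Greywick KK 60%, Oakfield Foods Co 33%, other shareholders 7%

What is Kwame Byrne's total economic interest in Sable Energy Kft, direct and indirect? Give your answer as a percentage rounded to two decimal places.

93.40%

Kwame reaches Sable along 3 paths.
Direct stake: 7% = 7%.
Via Juniper → Crestway: 100% × 89% × 60% = 53.4%.
Via Juniper: 100% × 33% = 33%.
Total: 7% + 53.4% + 33% = 93.4%.
Rounded: 93.40%.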